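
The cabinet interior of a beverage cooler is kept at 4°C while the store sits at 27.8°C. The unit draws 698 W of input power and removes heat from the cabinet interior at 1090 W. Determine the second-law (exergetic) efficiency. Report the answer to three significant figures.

0.134

COP_actual = Q̇_C/Ẇ = 1090/698.0 = 1.562.
In absolute terms T_C = 277.15 K and T_H = 300.95 K, so ΔT = 23.80 K.
COP_Carnot = T_C/ΔT = 277.15/23.80 = 11.64.
η_II = COP_actual/COP_Carnot = 1.562/11.64 = 0.1341.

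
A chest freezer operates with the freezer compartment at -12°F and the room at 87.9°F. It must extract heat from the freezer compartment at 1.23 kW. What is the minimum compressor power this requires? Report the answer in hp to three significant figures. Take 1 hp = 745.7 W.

In absolute terms T_C = 248.71 K and T_H = 304.21 K, so ΔT = 55.50 K.
COP_Carnot = T_C/ΔT = 248.71/55.50 = 4.481.
Ẇ_min = Q̇/COP_Carnot = 1.230/4.481 = 0.2745 kW = 0.3681 hp.

0.368 hp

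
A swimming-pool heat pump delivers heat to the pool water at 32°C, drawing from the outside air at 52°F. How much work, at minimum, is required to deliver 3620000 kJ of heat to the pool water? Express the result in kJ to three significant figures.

In absolute terms T_C = 284.26 K and T_H = 305.15 K, so ΔT = 20.89 K.
The reversible limit is COP_HP = T_H/ΔT = 14.61, so W_min = Q_H/COP = Q_H·ΔT/T_H.
W_min = 3620000 × 20.89/305.15 = 247800 kJ.

248000 kJ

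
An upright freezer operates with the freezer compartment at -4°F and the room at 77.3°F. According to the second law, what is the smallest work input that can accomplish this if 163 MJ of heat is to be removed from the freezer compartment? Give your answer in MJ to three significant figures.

29.1 MJ

In absolute terms T_C = 253.15 K and T_H = 298.32 K, so ΔT = 45.17 K.
The reversible limit is COP_R = T_C/ΔT = 5.605, so W_min = Q_C/COP = Q_C·ΔT/T_C.
W_min = 163.0 × 45.17/253.15 = 29.08 MJ.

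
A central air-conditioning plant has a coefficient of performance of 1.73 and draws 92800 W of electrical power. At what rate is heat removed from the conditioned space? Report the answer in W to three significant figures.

Q̇_C = COP × Ẇ = 1.73 × 92800 = 160500 W.

161000 W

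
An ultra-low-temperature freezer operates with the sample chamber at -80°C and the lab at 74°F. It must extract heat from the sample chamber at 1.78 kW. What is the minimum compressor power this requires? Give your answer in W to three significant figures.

952 W

In absolute terms T_C = 193.15 K and T_H = 296.48 K, so ΔT = 103.3 K.
COP_Carnot = T_C/ΔT = 193.15/103.3 = 1.869.
Ẇ_min = Q̇/COP_Carnot = 1.780/1.869 = 0.9523 kW = 952.3 W.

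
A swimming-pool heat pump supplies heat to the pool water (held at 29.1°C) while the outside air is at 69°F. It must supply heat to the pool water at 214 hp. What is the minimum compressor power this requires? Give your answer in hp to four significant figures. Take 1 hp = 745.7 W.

In absolute terms T_C = 293.71 K and T_H = 302.25 K, so ΔT = 8.544 K.
COP_Carnot = T_H/ΔT = 302.25/8.544 = 35.37.
Ẇ_min = Q̇/COP_Carnot = 214.0/35.37 = 6.050 hp.

6.050 hp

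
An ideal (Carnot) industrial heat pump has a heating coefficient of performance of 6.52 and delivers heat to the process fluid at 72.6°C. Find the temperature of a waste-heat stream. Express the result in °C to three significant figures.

COP_HP = T_H/(T_H − T_C) gives T_H − T_C = T_H/COP.
With T_H = 345.75 K, T_C = 345.75 × (1 − 1/6.52) = 292.72 K.
Converting, 292.72 K = 19.57°C.

19.6 °C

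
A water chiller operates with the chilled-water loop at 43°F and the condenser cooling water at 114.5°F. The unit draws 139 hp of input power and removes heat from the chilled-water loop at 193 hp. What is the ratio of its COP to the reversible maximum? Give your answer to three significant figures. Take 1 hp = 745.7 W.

0.197

COP_actual = Q̇_C/Ẇ = 193.0/139.0 = 1.388.
In absolute terms T_C = 279.26 K and T_H = 318.98 K, so ΔT = 39.72 K.
COP_Carnot = T_C/ΔT = 279.26/39.72 = 7.030.
η_II = COP_actual/COP_Carnot = 1.388/7.030 = 0.1975.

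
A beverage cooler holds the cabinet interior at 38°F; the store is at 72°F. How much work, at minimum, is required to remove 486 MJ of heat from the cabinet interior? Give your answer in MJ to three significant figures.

33.2 MJ

In absolute terms T_C = 276.48 K and T_H = 295.37 K, so ΔT = 18.89 K.
The reversible limit is COP_R = T_C/ΔT = 14.64, so W_min = Q_C/COP = Q_C·ΔT/T_C.
W_min = 486.0 × 18.89/276.48 = 33.20 MJ.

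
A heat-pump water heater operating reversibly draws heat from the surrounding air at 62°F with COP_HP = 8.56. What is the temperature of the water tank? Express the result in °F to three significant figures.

COP_HP = T_H/(T_H − T_C) rearranges to T_H = COP·T_C/(COP − 1).
With T_C = 289.82 K, T_H = 8.56 × 289.82/7.560 = 328.15 K.
Converting, 328.15 K = 131.00°F.

131 °F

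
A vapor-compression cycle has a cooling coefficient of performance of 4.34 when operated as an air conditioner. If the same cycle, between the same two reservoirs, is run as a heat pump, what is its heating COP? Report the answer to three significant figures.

The first law on one cycle gives Q_H = Q_C + W, so Q_H/W = Q_C/W + 1.
COP_HP = COP_R + 1 = 4.34 + 1 = 5.34.

5.34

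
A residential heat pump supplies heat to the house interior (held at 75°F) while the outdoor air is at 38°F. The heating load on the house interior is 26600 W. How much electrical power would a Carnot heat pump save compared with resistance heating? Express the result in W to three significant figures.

In absolute terms T_C = 276.48 K and T_H = 297.04 K, so ΔT = 20.56 K.
COP_Carnot = T_H/ΔT = 297.04/20.56 = 14.45.
Resistance heating needs Ẇ_res = Q̇_H = 26600 W; the reversible heat pump needs only Ẇ_hp = Q̇_H/COP = 1841 W.
Saving = 26600 − 1841 = 24760 W.

24800 W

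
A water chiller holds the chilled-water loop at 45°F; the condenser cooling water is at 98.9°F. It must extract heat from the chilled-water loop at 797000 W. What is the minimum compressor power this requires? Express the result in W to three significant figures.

85100 W

In absolute terms T_C = 280.37 K and T_H = 310.32 K, so ΔT = 29.94 K.
COP_Carnot = T_C/ΔT = 280.37/29.94 = 9.363.
Ẇ_min = Q̇/COP_Carnot = 797000/9.363 = 85120 W.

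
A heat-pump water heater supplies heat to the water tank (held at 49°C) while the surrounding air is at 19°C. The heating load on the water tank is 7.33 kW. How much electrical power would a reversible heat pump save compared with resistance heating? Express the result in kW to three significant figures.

6.65 kW

In absolute terms T_C = 292.15 K and T_H = 322.15 K, so ΔT = 30.00 K.
COP_Carnot = T_H/ΔT = 322.15/30.00 = 10.74.
Resistance heating needs Ẇ_res = Q̇_H = 7.330 kW; the reversible heat pump needs only Ẇ_hp = Q̇_H/COP = 0.6826 kW.
Saving = 7.330 − 0.6826 = 6.647 kW.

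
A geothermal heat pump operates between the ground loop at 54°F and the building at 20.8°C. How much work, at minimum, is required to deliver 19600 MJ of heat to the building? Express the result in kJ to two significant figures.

In absolute terms T_C = 285.37 K and T_H = 293.95 K, so ΔT = 8.578 K.
The reversible limit is COP_HP = T_H/ΔT = 34.27, so W_min = Q_H/COP = Q_H·ΔT/T_H.
W_min = 19600 × 8.578/293.95 = 571.9 MJ = 571900 kJ.

570000 kJ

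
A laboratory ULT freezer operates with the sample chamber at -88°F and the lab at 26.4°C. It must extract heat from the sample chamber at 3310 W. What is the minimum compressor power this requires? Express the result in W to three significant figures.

In absolute terms T_C = 206.48 K and T_H = 299.55 K, so ΔT = 93.07 K.
COP_Carnot = T_C/ΔT = 206.48/93.07 = 2.219.
Ẇ_min = Q̇/COP_Carnot = 3310/2.219 = 1492 W.

1490 W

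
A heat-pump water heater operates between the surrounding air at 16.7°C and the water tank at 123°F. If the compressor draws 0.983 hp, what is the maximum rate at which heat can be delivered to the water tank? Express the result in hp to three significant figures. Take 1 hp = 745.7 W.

9.40 hp

In absolute terms T_C = 289.85 K and T_H = 323.71 K, so ΔT = 33.86 K.
COP_Carnot = T_H/ΔT = 323.71/33.86 = 9.561.
Q̇_max = COP_Carnot × Ẇ = 9.561 × 0.9830 hp = 9.399 hp.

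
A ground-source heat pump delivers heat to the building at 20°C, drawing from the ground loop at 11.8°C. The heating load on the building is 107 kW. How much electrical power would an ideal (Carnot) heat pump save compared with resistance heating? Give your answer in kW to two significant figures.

100 kW

In absolute terms T_C = 284.95 K and T_H = 293.15 K, so ΔT = 8.200 K.
COP_Carnot = T_H/ΔT = 293.15/8.200 = 35.75.
Resistance heating needs Ẇ_res = Q̇_H = 107.0 kW; the reversible heat pump needs only Ẇ_hp = Q̇_H/COP = 2.993 kW.
Saving = 107.0 − 2.993 = 104.0 kW.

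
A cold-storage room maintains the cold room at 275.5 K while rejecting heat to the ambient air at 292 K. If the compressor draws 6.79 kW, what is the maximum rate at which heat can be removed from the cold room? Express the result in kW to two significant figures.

The reservoir spacing is ΔT = 292 − 275.5 = 16.50 K.
COP_Carnot = T_C/ΔT = 275.50/16.50 = 16.70.
Q̇_max = COP_Carnot × Ẇ = 16.70 × 6.790 kW = 113.4 kW.

110 kW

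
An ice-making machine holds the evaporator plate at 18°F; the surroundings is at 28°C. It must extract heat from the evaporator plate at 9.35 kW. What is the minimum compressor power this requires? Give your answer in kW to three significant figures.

In absolute terms T_C = 265.37 K and T_H = 301.15 K, so ΔT = 35.78 K.
COP_Carnot = T_C/ΔT = 265.37/35.78 = 7.417.
Ẇ_min = Q̇/COP_Carnot = 9.350/7.417 = 1.261 kW.

1.26 kW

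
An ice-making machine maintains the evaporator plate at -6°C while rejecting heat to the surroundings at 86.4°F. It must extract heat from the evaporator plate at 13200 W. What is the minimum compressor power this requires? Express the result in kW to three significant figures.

1.79 kW

In absolute terms T_C = 267.15 K and T_H = 303.37 K, so ΔT = 36.22 K.
COP_Carnot = T_C/ΔT = 267.15/36.22 = 7.375.
Ẇ_min = Q̇/COP_Carnot = 13200/7.375 = 1790 W = 1.790 kW.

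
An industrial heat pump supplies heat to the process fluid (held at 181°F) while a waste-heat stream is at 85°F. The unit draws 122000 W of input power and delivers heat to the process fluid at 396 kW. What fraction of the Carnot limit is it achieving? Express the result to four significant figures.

Converting, Q̇_H = 396.0 kW = 396000 W, so COP_actual = Q̇_H/Ẇ = 396000/122000 = 3.246.
In absolute terms T_C = 302.59 K and T_H = 355.93 K, so ΔT = 53.33 K.
COP_Carnot = T_H/ΔT = 355.93/53.33 = 6.674.
η_II = COP_actual/COP_Carnot = 3.246/6.674 = 0.4864.

0.4864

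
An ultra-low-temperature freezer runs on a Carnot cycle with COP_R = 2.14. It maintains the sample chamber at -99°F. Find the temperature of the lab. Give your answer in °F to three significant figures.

COP_R = T_C/(T_H − T_C) gives T_H − T_C = T_C/COP.
With T_C = 200.37 K, T_H = 200.37 × (1 + 1/2.14) = 294.00 K.
Converting, 294.00 K = 69.54°F.

69.5 °F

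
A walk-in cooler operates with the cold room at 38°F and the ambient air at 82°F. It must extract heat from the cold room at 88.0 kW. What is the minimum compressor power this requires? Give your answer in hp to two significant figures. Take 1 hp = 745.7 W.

10 hp

In absolute terms T_C = 276.48 K and T_H = 300.93 K, so ΔT = 24.44 K.
COP_Carnot = T_C/ΔT = 276.48/24.44 = 11.31.
Ẇ_min = Q̇/COP_Carnot = 88.00/11.31 = 7.780 kW = 10.43 hp.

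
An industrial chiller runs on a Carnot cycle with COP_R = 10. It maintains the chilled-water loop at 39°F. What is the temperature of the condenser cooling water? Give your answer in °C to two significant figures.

COP_R = T_C/(T_H − T_C) gives T_H − T_C = T_C/COP.
With T_C = 277.04 K, T_H = 277.04 × (1 + 1/10) = 304.74 K.
Converting, 304.74 K = 31.59°C.

32 °C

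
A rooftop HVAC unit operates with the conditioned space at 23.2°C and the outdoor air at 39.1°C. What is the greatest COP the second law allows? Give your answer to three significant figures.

In absolute terms T_C = 296.35 K and T_H = 312.25 K, so ΔT = 15.90 K.
For a reversible cycle, COP_Carnot = T_C/ΔT = 296.35/15.90 = 18.64.

18.6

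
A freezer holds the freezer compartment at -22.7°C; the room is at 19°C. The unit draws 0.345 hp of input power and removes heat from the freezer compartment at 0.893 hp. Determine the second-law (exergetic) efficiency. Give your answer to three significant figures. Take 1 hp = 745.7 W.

0.431

COP_actual = Q̇_C/Ẇ = 0.8930/0.3450 = 2.588.
In absolute terms T_C = 250.45 K and T_H = 292.15 K, so ΔT = 41.70 K.
COP_Carnot = T_C/ΔT = 250.45/41.70 = 6.006.
η_II = COP_actual/COP_Carnot = 2.588/6.006 = 0.4310.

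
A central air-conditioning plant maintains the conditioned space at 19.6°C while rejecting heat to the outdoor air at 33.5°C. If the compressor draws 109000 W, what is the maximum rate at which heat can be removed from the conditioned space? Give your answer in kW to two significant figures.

In absolute terms T_C = 292.75 K and T_H = 306.65 K, so ΔT = 13.90 K.
COP_Carnot = T_C/ΔT = 292.75/13.90 = 21.06.
Q̇_max = COP_Carnot × Ẇ = 21.06 × 109000 W = 2296000 W = 2296 kW.

2300 kW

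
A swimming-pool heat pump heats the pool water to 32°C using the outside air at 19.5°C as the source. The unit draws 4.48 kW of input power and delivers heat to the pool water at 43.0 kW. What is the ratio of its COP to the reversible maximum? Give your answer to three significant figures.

COP_actual = Q̇_H/Ẇ = 43.00/4.480 = 9.598.
In absolute terms T_C = 292.65 K and T_H = 305.15 K, so ΔT = 12.50 K.
COP_Carnot = T_H/ΔT = 305.15/12.50 = 24.41.
η_II = COP_actual/COP_Carnot = 9.598/24.41 = 0.3932.

0.393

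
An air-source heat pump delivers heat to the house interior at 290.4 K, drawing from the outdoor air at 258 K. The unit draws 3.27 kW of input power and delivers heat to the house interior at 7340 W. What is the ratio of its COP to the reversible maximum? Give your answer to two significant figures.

Converting, Q̇_H = 7340 W = 7.340 kW, so COP_actual = Q̇_H/Ẇ = 7.340/3.270 = 2.245.
The reservoir spacing is ΔT = 290.4 − 258 = 32.40 K.
COP_Carnot = T_H/ΔT = 290.40/32.40 = 8.963.
η_II = COP_actual/COP_Carnot = 2.245/8.963 = 0.2504.

0.25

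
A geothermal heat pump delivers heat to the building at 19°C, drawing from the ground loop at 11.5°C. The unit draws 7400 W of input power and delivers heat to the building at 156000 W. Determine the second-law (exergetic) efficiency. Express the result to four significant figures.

COP_actual = Q̇_H/Ẇ = 156000/7400 = 21.08.
In absolute terms T_C = 284.65 K and T_H = 292.15 K, so ΔT = 7.500 K.
COP_Carnot = T_H/ΔT = 292.15/7.500 = 38.95.
η_II = COP_actual/COP_Carnot = 21.08/38.95 = 0.5412.

0.5412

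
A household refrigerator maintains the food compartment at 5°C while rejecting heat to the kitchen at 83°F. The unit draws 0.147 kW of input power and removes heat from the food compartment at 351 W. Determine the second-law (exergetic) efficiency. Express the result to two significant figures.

0.20

Converting, Q̇_C = 351.0 W = 0.3510 kW, so COP_actual = Q̇_C/Ẇ = 0.3510/0.1470 = 2.388.
In absolute terms T_C = 278.15 K and T_H = 301.48 K, so ΔT = 23.33 K.
COP_Carnot = T_C/ΔT = 278.15/23.33 = 11.92.
η_II = COP_actual/COP_Carnot = 2.388/11.92 = 0.2003.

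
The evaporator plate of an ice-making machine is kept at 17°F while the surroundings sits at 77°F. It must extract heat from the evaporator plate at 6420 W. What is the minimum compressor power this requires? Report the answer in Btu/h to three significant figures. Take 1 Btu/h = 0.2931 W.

In absolute terms T_C = 264.82 K and T_H = 298.15 K, so ΔT = 33.33 K.
COP_Carnot = T_C/ΔT = 264.82/33.33 = 7.945.
Ẇ_min = Q̇/COP_Carnot = 6420/7.945 = 808.1 W = 2757 Btu/h.

2760 Btu/h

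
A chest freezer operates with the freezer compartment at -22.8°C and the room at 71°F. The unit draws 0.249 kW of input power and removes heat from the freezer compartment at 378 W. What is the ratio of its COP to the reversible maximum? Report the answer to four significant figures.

Converting, Q̇_C = 378.0 W = 0.3780 kW, so COP_actual = Q̇_C/Ẇ = 0.3780/0.2490 = 1.518.
In absolute terms T_C = 250.35 K and T_H = 294.82 K, so ΔT = 44.47 K.
COP_Carnot = T_C/ΔT = 250.35/44.47 = 5.630.
η_II = COP_actual/COP_Carnot = 1.518/5.630 = 0.2696.

0.2696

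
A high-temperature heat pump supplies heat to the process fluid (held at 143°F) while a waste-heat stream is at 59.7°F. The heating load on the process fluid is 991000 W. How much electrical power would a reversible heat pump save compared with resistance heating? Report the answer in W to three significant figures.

854000 W

In absolute terms T_C = 288.54 K and T_H = 334.82 K, so ΔT = 46.28 K.
COP_Carnot = T_H/ΔT = 334.82/46.28 = 7.235.
Resistance heating needs Ẇ_res = Q̇_H = 991000 W; the reversible heat pump needs only Ẇ_hp = Q̇_H/COP = 137000 W.
Saving = 991000 − 137000 = 854000 W.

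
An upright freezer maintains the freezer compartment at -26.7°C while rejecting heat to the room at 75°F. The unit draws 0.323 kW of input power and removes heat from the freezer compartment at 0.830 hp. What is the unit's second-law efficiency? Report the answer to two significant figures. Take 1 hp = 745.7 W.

0.39

Converting, Q̇_C = 0.8300 hp = 0.6189 kW, so COP_actual = Q̇_C/Ẇ = 0.6189/0.3230 = 1.916.
In absolute terms T_C = 246.45 K and T_H = 297.04 K, so ΔT = 50.59 K.
COP_Carnot = T_C/ΔT = 246.45/50.59 = 4.872.
η_II = COP_actual/COP_Carnot = 1.916/4.872 = 0.3933.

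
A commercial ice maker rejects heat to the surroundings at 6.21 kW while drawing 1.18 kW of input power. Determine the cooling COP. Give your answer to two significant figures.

The first law gives Q̇_H = Q̇_C + Ẇ, so the three rates are Q̇_C = 5.030, Q̇_H = 6.210, Ẇ = 1.180 kW.
COP_R = Q̇_C/Ẇ = 5.030/1.180 = 4.263.

4.3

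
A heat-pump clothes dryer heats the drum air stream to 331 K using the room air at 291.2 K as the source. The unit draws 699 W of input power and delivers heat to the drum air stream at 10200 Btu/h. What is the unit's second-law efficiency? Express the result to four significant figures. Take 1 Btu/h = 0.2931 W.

0.5143

Converting, Q̇_H = 10200 Btu/h = 2990 W, so COP_actual = Q̇_H/Ẇ = 2990/699.0 = 4.277.
The reservoir spacing is ΔT = 331 − 291.2 = 39.80 K.
COP_Carnot = T_H/ΔT = 331.00/39.80 = 8.317.
η_II = COP_actual/COP_Carnot = 4.277/8.317 = 0.5143.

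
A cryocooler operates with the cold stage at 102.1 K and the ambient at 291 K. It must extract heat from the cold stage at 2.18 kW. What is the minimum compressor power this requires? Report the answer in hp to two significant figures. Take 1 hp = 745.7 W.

The reservoir spacing is ΔT = 291 − 102.1 = 188.9 K.
COP_Carnot = T_C/ΔT = 102.10/188.9 = 0.5405.
Ẇ_min = Q̇/COP_Carnot = 2.180/0.5405 = 4.033 kW = 5.409 hp.

5.4 hp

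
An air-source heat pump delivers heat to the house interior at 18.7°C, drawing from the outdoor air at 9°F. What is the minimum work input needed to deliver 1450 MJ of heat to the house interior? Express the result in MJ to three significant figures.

In absolute terms T_C = 260.37 K and T_H = 291.85 K, so ΔT = 31.48 K.
The reversible limit is COP_HP = T_H/ΔT = 9.272, so W_min = Q_H/COP = Q_H·ΔT/T_H.
W_min = 1450 × 31.48/291.85 = 156.4 MJ.

156 MJ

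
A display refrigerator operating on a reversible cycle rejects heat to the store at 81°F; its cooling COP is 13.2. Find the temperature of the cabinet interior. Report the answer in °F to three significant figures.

For a Carnot refrigerator COP_R = T_C/(T_H − T_C), so T_C = COP·T_H/(1 + COP).
With T_H = 300.37 K, T_C = 13.2 × 300.37/14.20 = 279.22 K.
Converting, 279.22 K = 42.92°F.

42.9 °F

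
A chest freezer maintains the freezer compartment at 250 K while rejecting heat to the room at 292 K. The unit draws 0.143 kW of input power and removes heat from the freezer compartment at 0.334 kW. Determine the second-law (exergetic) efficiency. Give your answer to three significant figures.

0.392

COP_actual = Q̇_C/Ẇ = 0.3340/0.1430 = 2.336.
The reservoir spacing is ΔT = 292 − 250 = 42.00 K.
COP_Carnot = T_C/ΔT = 250.00/42.00 = 5.952.
η_II = COP_actual/COP_Carnot = 2.336/5.952 = 0.3924.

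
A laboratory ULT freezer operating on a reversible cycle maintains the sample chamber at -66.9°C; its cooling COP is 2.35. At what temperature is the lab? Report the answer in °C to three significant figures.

COP_R = T_C/(T_H − T_C) gives T_H − T_C = T_C/COP.
With T_C = 206.25 K, T_H = 206.25 × (1 + 1/2.35) = 294.02 K.
Converting, 294.02 K = 20.87°C.

20.9 °C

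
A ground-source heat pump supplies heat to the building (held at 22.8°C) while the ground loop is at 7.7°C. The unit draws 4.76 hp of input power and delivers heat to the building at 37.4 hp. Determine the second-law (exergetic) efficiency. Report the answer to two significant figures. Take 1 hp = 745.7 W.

COP_actual = Q̇_H/Ẇ = 37.40/4.760 = 7.857.
In absolute terms T_C = 280.85 K and T_H = 295.95 K, so ΔT = 15.10 K.
COP_Carnot = T_H/ΔT = 295.95/15.10 = 19.60.
η_II = COP_actual/COP_Carnot = 7.857/19.60 = 0.4009.

0.40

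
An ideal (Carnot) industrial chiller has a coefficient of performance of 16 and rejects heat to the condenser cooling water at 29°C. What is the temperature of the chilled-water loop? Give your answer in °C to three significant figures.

11.2 °C

For a Carnot refrigerator COP_R = T_C/(T_H − T_C), so T_C = COP·T_H/(1 + COP).
With T_H = 302.15 K, T_C = 16 × 302.15/17.00 = 284.38 K.
Converting, 284.38 K = 11.23°C.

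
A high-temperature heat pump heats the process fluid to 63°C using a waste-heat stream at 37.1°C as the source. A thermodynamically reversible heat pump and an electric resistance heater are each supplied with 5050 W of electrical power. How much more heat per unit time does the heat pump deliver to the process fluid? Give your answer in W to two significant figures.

In absolute terms T_C = 310.25 K and T_H = 336.15 K, so ΔT = 25.90 K.
COP_Carnot = T_H/ΔT = 336.15/25.90 = 12.98.
The heat pump delivers Q̇_H = COP × Ẇ = 65540 W; the resistance heater delivers Ẇ = 5050 W.
Extra = (COP − 1)·Ẇ = 60490 W.

60000 W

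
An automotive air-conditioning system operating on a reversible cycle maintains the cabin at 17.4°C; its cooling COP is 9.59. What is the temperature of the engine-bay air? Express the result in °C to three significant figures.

COP_R = T_C/(T_H − T_C) gives T_H − T_C = T_C/COP.
With T_C = 290.55 K, T_H = 290.55 × (1 + 1/9.59) = 320.85 K.
Converting, 320.85 K = 47.70°C.

47.7 °C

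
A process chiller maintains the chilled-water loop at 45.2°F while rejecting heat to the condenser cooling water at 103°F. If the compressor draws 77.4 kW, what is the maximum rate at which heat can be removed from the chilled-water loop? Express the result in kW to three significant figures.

In absolute terms T_C = 280.48 K and T_H = 312.59 K, so ΔT = 32.11 K.
COP_Carnot = T_C/ΔT = 280.48/32.11 = 8.735.
Q̇_max = COP_Carnot × Ẇ = 8.735 × 77.40 kW = 676.1 kW.

676 kW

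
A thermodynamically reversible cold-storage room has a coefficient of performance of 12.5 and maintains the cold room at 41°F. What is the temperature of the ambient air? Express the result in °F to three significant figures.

COP_R = T_C/(T_H − T_C) gives T_H − T_C = T_C/COP.
With T_C = 278.15 K, T_H = 278.15 × (1 + 1/12.5) = 300.40 K.
Converting, 300.40 K = 81.05°F.

81.1 °F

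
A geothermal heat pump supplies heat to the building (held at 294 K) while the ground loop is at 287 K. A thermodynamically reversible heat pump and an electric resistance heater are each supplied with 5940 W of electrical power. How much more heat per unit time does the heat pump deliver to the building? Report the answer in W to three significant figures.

244000 W

The reservoir spacing is ΔT = 294 − 287 = 7.000 K.
COP_Carnot = T_H/ΔT = 294.00/7.000 = 42.00.
The heat pump delivers Q̇_H = COP × Ẇ = 249500 W; the resistance heater delivers Ẇ = 5940 W.
Extra = (COP − 1)·Ẇ = 243500 W.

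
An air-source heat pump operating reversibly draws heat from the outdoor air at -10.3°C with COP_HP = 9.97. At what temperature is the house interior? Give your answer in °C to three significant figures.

COP_HP = T_H/(T_H − T_C) rearranges to T_H = COP·T_C/(COP − 1).
With T_C = 262.85 K, T_H = 9.97 × 262.85/8.970 = 292.15 K.
Converting, 292.15 K = 19.00°C.

19.0 °C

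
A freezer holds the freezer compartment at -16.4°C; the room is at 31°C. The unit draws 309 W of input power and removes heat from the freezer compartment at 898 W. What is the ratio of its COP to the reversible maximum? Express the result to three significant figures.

COP_actual = Q̇_C/Ẇ = 898.0/309.0 = 2.906.
In absolute terms T_C = 256.75 K and T_H = 304.15 K, so ΔT = 47.40 K.
COP_Carnot = T_C/ΔT = 256.75/47.40 = 5.417.
η_II = COP_actual/COP_Carnot = 2.906/5.417 = 0.5365.

0.537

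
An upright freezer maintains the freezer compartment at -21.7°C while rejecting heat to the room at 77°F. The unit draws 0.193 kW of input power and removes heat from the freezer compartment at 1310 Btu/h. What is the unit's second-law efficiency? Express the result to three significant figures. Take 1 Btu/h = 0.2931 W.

0.369

Converting, Q̇_C = 1310 Btu/h = 0.3840 kW, so COP_actual = Q̇_C/Ẇ = 0.3840/0.1930 = 1.989.
In absolute terms T_C = 251.45 K and T_H = 298.15 K, so ΔT = 46.70 K.
COP_Carnot = T_C/ΔT = 251.45/46.70 = 5.384.
η_II = COP_actual/COP_Carnot = 1.989/5.384 = 0.3695.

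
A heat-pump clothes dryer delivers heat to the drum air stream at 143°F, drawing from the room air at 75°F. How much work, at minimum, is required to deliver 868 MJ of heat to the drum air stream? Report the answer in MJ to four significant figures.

97.94 MJ

In absolute terms T_C = 297.04 K and T_H = 334.82 K, so ΔT = 37.78 K.
The reversible limit is COP_HP = T_H/ΔT = 8.863, so W_min = Q_H/COP = Q_H·ΔT/T_H.
W_min = 868.0 × 37.78/334.82 = 97.94 MJ.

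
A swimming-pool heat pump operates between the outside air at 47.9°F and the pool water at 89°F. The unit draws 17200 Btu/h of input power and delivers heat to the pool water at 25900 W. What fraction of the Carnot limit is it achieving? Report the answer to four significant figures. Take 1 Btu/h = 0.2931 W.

0.3848

Converting, Q̇_H = 25900 W = 88370 Btu/h, so COP_actual = Q̇_H/Ẇ = 88370/17200 = 5.138.
In absolute terms T_C = 281.98 K and T_H = 304.82 K, so ΔT = 22.83 K.
COP_Carnot = T_H/ΔT = 304.82/22.83 = 13.35.
η_II = COP_actual/COP_Carnot = 5.138/13.35 = 0.3848.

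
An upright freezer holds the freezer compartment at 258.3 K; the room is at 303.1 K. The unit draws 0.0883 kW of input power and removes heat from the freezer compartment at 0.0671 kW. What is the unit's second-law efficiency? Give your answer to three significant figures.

COP_actual = Q̇_C/Ẇ = 0.06710/0.08830 = 0.7599.
The reservoir spacing is ΔT = 303.1 − 258.3 = 44.80 K.
COP_Carnot = T_C/ΔT = 258.30/44.80 = 5.766.
η_II = COP_actual/COP_Carnot = 0.7599/5.766 = 0.1318.

0.132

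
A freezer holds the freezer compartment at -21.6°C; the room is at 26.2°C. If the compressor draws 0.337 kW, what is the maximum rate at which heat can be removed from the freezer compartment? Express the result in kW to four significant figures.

1.773 kW

In absolute terms T_C = 251.55 K and T_H = 299.35 K, so ΔT = 47.80 K.
COP_Carnot = T_C/ΔT = 251.55/47.80 = 5.263.
Q̇_max = COP_Carnot × Ẇ = 5.263 × 0.3370 kW = 1.773 kW.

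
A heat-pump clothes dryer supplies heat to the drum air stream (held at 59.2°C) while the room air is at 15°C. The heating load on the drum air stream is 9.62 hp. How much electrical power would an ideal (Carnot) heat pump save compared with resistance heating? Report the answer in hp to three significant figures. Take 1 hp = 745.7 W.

In absolute terms T_C = 288.15 K and T_H = 332.35 K, so ΔT = 44.20 K.
COP_Carnot = T_H/ΔT = 332.35/44.20 = 7.519.
Resistance heating needs Ẇ_res = Q̇_H = 9.620 hp; the reversible heat pump needs only Ẇ_hp = Q̇_H/COP = 1.279 hp.
Saving = 9.620 − 1.279 = 8.341 hp.

8.34 hp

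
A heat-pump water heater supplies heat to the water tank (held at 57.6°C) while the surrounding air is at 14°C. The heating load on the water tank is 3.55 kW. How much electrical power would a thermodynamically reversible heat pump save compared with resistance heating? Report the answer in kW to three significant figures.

In absolute terms T_C = 287.15 K and T_H = 330.75 K, so ΔT = 43.60 K.
COP_Carnot = T_H/ΔT = 330.75/43.60 = 7.586.
Resistance heating needs Ẇ_res = Q̇_H = 3.550 kW; the reversible heat pump needs only Ẇ_hp = Q̇_H/COP = 0.4680 kW.
Saving = 3.550 − 0.4680 = 3.082 kW.

3.08 kW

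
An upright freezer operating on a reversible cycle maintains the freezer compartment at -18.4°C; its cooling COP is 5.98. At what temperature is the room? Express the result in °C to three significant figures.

COP_R = T_C/(T_H − T_C) gives T_H − T_C = T_C/COP.
With T_C = 254.75 K, T_H = 254.75 × (1 + 1/5.98) = 297.35 K.
Converting, 297.35 K = 24.20°C.

24.2 °C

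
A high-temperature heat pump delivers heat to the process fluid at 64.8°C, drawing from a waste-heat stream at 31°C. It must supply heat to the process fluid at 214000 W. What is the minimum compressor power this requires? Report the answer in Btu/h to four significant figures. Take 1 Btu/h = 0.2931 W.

73020 Btu/h

In absolute terms T_C = 304.15 K and T_H = 337.95 K, so ΔT = 33.80 K.
COP_Carnot = T_H/ΔT = 337.95/33.80 = 9.999.
Ẇ_min = Q̇/COP_Carnot = 214000/9.999 = 21400 W = 73020 Btu/h.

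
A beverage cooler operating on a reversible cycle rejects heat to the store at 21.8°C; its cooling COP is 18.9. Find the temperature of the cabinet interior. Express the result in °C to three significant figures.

For a Carnot refrigerator COP_R = T_C/(T_H − T_C), so T_C = COP·T_H/(1 + COP).
With T_H = 294.95 K, T_C = 18.9 × 294.95/19.90 = 280.13 K.
Converting, 280.13 K = 6.98°C.

6.98 °C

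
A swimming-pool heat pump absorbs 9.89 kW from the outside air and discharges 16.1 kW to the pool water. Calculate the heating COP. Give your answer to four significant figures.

2.593

The first law gives Q̇_H = Q̇_C + Ẇ, so the three rates are Q̇_C = 9.890, Q̇_H = 16.10, Ẇ = 6.210 kW.
COP_HP = Q̇_H/Ẇ = 16.10/6.210 = 2.593.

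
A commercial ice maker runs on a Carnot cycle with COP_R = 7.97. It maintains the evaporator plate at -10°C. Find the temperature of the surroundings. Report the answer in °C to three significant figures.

23.0 °C

COP_R = T_C/(T_H − T_C) gives T_H − T_C = T_C/COP.
With T_C = 263.15 K, T_H = 263.15 × (1 + 1/7.97) = 296.17 K.
Converting, 296.17 K = 23.02°C.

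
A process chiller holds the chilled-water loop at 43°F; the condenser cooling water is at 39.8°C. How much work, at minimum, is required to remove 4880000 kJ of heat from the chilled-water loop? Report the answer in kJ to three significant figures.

In absolute terms T_C = 279.26 K and T_H = 312.95 K, so ΔT = 33.69 K.
The reversible limit is COP_R = T_C/ΔT = 8.289, so W_min = Q_C/COP = Q_C·ΔT/T_C.
W_min = 4880000 × 33.69/279.26 = 588700 kJ.

589000 kJ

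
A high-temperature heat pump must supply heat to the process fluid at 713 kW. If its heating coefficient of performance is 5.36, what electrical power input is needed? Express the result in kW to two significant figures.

Ẇ = Q̇_H/COP_HP = 713.0/5.36 = 133.0 kW.

130 kW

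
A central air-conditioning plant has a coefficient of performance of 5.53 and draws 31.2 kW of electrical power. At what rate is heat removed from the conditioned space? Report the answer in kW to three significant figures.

173 kW

Q̇_C = COP × Ẇ = 5.53 × 31.20 = 172.5 kW.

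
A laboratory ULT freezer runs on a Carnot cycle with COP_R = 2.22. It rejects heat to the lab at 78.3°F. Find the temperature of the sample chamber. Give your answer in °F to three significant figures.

For a Carnot refrigerator COP_R = T_C/(T_H − T_C), so T_C = COP·T_H/(1 + COP).
With T_H = 298.87 K, T_C = 2.22 × 298.87/3.220 = 206.05 K.
Converting, 206.05 K = -88.77°F.

-88.8 °F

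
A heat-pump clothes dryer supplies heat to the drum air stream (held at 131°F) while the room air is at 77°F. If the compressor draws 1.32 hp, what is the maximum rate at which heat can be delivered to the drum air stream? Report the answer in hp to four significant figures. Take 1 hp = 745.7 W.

In absolute terms T_C = 298.15 K and T_H = 328.15 K, so ΔT = 30.00 K.
COP_Carnot = T_H/ΔT = 328.15/30.00 = 10.94.
Q̇_max = COP_Carnot × Ẇ = 10.94 × 1.320 hp = 14.44 hp.

14.44 hp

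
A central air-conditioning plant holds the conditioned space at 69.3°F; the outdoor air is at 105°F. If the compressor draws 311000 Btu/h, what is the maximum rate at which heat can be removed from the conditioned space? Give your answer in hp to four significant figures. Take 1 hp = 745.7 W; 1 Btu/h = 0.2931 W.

1811 hp

In absolute terms T_C = 293.87 K and T_H = 313.71 K, so ΔT = 19.83 K.
COP_Carnot = T_C/ΔT = 293.87/19.83 = 14.82.
Q̇_max = COP_Carnot × Ẇ = 14.82 × 311000 Btu/h = 4608000 Btu/h = 1811 hp.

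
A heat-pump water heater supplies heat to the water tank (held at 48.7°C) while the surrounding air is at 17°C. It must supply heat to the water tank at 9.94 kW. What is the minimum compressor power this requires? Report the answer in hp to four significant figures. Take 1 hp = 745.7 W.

In absolute terms T_C = 290.15 K and T_H = 321.85 K, so ΔT = 31.70 K.
COP_Carnot = T_H/ΔT = 321.85/31.70 = 10.15.
Ẇ_min = Q̇/COP_Carnot = 9.940/10.15 = 0.9790 kW = 1.313 hp.

1.313 hp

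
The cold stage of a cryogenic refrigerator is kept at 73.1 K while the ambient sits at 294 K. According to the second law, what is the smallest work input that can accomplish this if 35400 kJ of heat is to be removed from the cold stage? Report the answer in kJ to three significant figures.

The reservoir spacing is ΔT = 294 − 73.1 = 220.9 K.
The reversible limit is COP_R = T_C/ΔT = 0.3309, so W_min = Q_C/COP = Q_C·ΔT/T_C.
W_min = 35400 × 220.9/73.10 = 107000 kJ.

107000 kJ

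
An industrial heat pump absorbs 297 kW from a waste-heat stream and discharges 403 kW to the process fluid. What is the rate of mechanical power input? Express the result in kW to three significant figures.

106 kW

For a cyclic device the first law requires Q̇_H = Q̇_C + Ẇ.
Ẇ = Q̇_H − Q̇_C = 106.0 kW.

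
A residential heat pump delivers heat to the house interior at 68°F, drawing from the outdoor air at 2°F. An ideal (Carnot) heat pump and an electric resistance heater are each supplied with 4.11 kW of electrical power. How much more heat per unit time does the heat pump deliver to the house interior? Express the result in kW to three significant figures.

In absolute terms T_C = 256.48 K and T_H = 293.15 K, so ΔT = 36.67 K.
COP_Carnot = T_H/ΔT = 293.15/36.67 = 7.995.
The heat pump delivers Q̇_H = COP × Ẇ = 32.86 kW; the resistance heater delivers Ẇ = 4.110 kW.
Extra = (COP − 1)·Ẇ = 28.75 kW.

28.7 kW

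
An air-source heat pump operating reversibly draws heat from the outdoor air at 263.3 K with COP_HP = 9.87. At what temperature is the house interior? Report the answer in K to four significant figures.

293.0 K

COP_HP = T_H/(T_H − T_C) rearranges to T_H = COP·T_C/(COP − 1).
With T_C = 263.30 K, T_H = 9.87 × 263.30/8.870 = 292.98 K.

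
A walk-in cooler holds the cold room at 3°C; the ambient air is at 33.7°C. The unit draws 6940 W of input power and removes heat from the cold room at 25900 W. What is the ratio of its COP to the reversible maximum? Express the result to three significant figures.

0.415

COP_actual = Q̇_C/Ẇ = 25900/6940 = 3.732.
In absolute terms T_C = 276.15 K and T_H = 306.85 K, so ΔT = 30.70 K.
COP_Carnot = T_C/ΔT = 276.15/30.70 = 8.995.
η_II = COP_actual/COP_Carnot = 3.732/8.995 = 0.4149.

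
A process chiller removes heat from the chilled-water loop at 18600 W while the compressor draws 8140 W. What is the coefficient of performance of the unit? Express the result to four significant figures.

The first law gives Q̇_H = Q̇_C + Ẇ, so the three rates are Q̇_C = 18600, Q̇_H = 26740, Ẇ = 8140 W.
COP_R = Q̇_C/Ẇ = 18600/8140 = 2.285.

2.285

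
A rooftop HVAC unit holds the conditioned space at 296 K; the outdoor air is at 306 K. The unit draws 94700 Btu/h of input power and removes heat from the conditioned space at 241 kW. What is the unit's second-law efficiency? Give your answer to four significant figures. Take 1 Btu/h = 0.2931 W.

0.2933

Converting, Q̇_C = 241.0 kW = 822200 Btu/h, so COP_actual = Q̇_C/Ẇ = 822200/94700 = 8.683.
The reservoir spacing is ΔT = 306 − 296 = 10.00 K.
COP_Carnot = T_C/ΔT = 296.00/10.00 = 29.60.
η_II = COP_actual/COP_Carnot = 8.683/29.60 = 0.2933.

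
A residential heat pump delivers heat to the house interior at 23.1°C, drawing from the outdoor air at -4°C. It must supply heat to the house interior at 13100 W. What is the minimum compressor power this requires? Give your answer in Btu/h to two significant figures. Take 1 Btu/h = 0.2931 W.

4100 Btu/h

In absolute terms T_C = 269.15 K and T_H = 296.25 K, so ΔT = 27.10 K.
COP_Carnot = T_H/ΔT = 296.25/27.10 = 10.93.
Ẇ_min = Q̇/COP_Carnot = 13100/10.93 = 1198 W = 4089 Btu/h.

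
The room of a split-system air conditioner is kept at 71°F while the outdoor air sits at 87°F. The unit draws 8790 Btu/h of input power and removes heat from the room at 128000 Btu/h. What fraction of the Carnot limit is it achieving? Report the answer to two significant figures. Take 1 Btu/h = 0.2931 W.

0.44

COP_actual = Q̇_C/Ẇ = 128000/8790 = 14.56.
In absolute terms T_C = 294.82 K and T_H = 303.71 K, so ΔT = 8.889 K.
COP_Carnot = T_C/ΔT = 294.82/8.889 = 33.17.
η_II = COP_actual/COP_Carnot = 14.56/33.17 = 0.4391.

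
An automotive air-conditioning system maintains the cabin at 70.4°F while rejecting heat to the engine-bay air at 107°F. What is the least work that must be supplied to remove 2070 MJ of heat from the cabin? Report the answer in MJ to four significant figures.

In absolute terms T_C = 294.48 K and T_H = 314.82 K, so ΔT = 20.33 K.
The reversible limit is COP_R = T_C/ΔT = 14.48, so W_min = Q_C/COP = Q_C·ΔT/T_C.
W_min = 2070 × 20.33/294.48 = 142.9 MJ.

142.9 MJ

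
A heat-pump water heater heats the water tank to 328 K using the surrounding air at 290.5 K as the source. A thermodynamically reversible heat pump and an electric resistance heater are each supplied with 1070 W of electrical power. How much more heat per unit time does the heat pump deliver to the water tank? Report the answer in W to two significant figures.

The reservoir spacing is ΔT = 328 − 290.5 = 37.50 K.
COP_Carnot = T_H/ΔT = 328.00/37.50 = 8.747.
The heat pump delivers Q̇_H = COP × Ẇ = 9359 W; the resistance heater delivers Ẇ = 1070 W.
Extra = (COP − 1)·Ẇ = 8289 W.

8300 W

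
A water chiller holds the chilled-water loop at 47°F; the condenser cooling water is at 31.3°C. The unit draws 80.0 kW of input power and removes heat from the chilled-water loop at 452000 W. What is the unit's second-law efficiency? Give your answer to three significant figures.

Converting, Q̇_C = 452000 W = 452.0 kW, so COP_actual = Q̇_C/Ẇ = 452.0/80.00 = 5.650.
In absolute terms T_C = 281.48 K and T_H = 304.45 K, so ΔT = 22.97 K.
COP_Carnot = T_C/ΔT = 281.48/22.97 = 12.26.
η_II = COP_actual/COP_Carnot = 5.650/12.26 = 0.4610.

0.461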